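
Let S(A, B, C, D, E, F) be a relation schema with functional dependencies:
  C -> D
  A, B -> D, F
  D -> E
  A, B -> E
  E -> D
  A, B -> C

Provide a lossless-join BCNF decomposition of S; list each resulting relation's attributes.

Candidate key of the original relation: {A, B}.
Within {A, B, C, D, E, F}: {C}⁺ ∩ {A, B, C, D, E, F} = {C, D, E}, not the whole set, so C -> D, E violates BCNF; decompose into {C, D, E} and {A, B, C, F}.
Within {C, D, E}: {D}⁺ ∩ {C, D, E} = {D, E}, not the whole set, so D -> E violates BCNF; decompose into {D, E} and {C, D}.
{D, E} is in BCNF.
{C, D} is in BCNF.
{A, B, C, F} is in BCNF.

{A, B, C, F}; {C, D}; {D, E}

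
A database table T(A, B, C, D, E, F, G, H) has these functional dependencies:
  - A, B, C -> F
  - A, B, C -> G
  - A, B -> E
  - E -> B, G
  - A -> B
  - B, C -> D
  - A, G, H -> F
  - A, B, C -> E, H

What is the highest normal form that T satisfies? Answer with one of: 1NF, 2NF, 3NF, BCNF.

1NF

Candidate key: {A, C}. Prime attributes: {A, C}.
For A, B -> E we have {A, B}⁺ = {A, B, E, G}; {A, B} is not a superkey, so BCNF fails.
Because {E} is non-prime and the left side of A, B -> E is not a superkey, the relation is not in 3NF.
The proper key subset {A} of {A, C} determines non-prime {B, E, G}, so the relation is not even in 2NF.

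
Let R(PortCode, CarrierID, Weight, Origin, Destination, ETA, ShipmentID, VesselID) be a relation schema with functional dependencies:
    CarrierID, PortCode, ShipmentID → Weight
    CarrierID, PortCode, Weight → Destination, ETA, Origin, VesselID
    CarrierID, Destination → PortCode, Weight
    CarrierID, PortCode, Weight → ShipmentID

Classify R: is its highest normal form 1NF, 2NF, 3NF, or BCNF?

Candidate keys: {CarrierID, Destination}, {CarrierID, PortCode, ShipmentID}, {CarrierID, PortCode, Weight}. Prime attributes: {CarrierID, Destination, PortCode, ShipmentID, Weight}.
Each dependency's left side is a superkey — BCNF holds.

BCNF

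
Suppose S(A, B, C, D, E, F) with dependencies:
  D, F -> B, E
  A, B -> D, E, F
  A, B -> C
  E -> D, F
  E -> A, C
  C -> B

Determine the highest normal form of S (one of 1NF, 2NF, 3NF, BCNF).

3NF

Candidate keys: {A, B}, {A, C}, {D, F}, {E}. Prime attributes: {A, B, C, D, E, F}.
C -> B: {C}⁺ = {B, C}, which is not all of the attributes, so the left side is not a superkey — BCNF is violated.
But every attribute on its right side ({B}) is prime, and the same holds for every other non-superkey FD, so 3NF still holds.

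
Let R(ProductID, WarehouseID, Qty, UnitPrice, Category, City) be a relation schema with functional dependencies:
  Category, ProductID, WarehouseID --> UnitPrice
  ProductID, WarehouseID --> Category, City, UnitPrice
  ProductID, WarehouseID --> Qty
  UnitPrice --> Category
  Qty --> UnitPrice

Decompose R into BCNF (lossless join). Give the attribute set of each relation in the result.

Candidate key of the original relation: {ProductID, WarehouseID}.
Within {Category, City, ProductID, Qty, UnitPrice, WarehouseID}: {UnitPrice}⁺ ∩ {Category, City, ProductID, Qty, UnitPrice, WarehouseID} = {Category, UnitPrice}, not the whole set, so UnitPrice --> Category violates BCNF; decompose into {Category, UnitPrice} and {City, ProductID, Qty, UnitPrice, WarehouseID}.
{Category, UnitPrice} has no BCNF violation.
Within {City, ProductID, Qty, UnitPrice, WarehouseID}: {Qty}⁺ ∩ {City, ProductID, Qty, UnitPrice, WarehouseID} = {Qty, UnitPrice}, not the whole set, so Qty --> UnitPrice violates BCNF; decompose into {Qty, UnitPrice} and {City, ProductID, Qty, WarehouseID}.
{Qty, UnitPrice} has no BCNF violation.
{City, ProductID, Qty, WarehouseID} has no BCNF violation.

{Category, UnitPrice}; {City, ProductID, Qty, WarehouseID}; {Qty, UnitPrice}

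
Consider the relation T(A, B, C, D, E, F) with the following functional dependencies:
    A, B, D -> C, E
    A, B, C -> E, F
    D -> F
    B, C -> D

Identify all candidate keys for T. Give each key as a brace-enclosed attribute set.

{A, B, C}, {A, B, D}

No FD produces {A, B}, so they must be in every candidate key.
Closure of {A, B, C} is {A, B, C, D, E, F}, the whole schema; {A, B, C} is a candidate key.
Closure of {A, B, D} is {A, B, C, D, E, F}, the whole schema; {A, B, D} is a candidate key.
These are minimal and exhaustive — every other superkey contains one of them.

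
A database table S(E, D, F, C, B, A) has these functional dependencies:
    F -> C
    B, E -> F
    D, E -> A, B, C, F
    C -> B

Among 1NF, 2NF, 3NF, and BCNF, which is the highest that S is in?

2NF

Candidate key: {D, E}. Prime attributes: {D, E}.
F -> C: {F}⁺ = {B, C, F}, which is not all of the attributes, so the left side is not a superkey — BCNF is violated.
Because {C} is non-prime and the left side of F -> C is not a superkey, the relation is not in 3NF.
No proper subset of a key has a non-prime attribute in its closure, so there is no partial dependency; 2NF holds.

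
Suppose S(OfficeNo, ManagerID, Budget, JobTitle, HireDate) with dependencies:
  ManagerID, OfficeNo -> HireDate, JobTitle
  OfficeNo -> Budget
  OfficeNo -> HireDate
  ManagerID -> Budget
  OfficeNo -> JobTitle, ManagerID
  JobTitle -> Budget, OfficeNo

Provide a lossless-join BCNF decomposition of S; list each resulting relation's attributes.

{Budget, ManagerID}; {HireDate, JobTitle, ManagerID, OfficeNo}

Candidate keys of the original relation: {JobTitle}, {OfficeNo}.
In {Budget, HireDate, JobTitle, ManagerID, OfficeNo}, {ManagerID} is not a superkey ({ManagerID}⁺ restricted to this set is {Budget, ManagerID}), so split on ManagerID -> Budget into {Budget, ManagerID} and {HireDate, JobTitle, ManagerID, OfficeNo}.
{Budget, ManagerID}: every determinant is a superkey — BCNF.
{HireDate, JobTitle, ManagerID, OfficeNo}: every determinant is a superkey — BCNF.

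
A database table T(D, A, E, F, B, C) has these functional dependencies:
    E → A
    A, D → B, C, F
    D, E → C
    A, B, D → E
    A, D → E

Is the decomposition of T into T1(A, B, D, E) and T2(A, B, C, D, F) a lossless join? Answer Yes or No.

Yes

T1 ∩ T2 = {A, B, D}; its closure under F is {A, B, C, D, E, F}.
T1 is contained in that closure, so T1 ∩ T2 → T1 holds and the join is lossless.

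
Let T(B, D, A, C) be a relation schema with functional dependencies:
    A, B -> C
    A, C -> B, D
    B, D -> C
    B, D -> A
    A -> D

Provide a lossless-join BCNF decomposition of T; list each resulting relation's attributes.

Candidate keys of the original relation: {A, B}, {A, C}, {B, D}.
Within {A, B, C, D}: {A}⁺ ∩ {A, B, C, D} = {A, D}, not the whole set, so A -> D violates BCNF; decompose into {A, D} and {A, B, C}.
{A, D} is in BCNF.
{A, B, C} is in BCNF.

{A, B, C}; {A, D}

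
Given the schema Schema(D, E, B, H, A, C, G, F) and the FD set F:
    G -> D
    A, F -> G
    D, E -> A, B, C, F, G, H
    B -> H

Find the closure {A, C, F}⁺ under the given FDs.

{A, C, D, F, G}

Start with {A, C, F}.
A, F -> G applies; add {G} → now {A, C, F, G}.
G -> D applies; add {D} → now {A, C, D, F, G}.
No further FD applies.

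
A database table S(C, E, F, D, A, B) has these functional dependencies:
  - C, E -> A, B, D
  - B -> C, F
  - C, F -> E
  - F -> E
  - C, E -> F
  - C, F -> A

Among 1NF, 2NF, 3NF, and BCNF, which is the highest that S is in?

Candidate keys: {B}, {C, E}, {C, F}. Prime attributes: {B, C, E, F}.
F -> E: {F}⁺ = {E, F}, which is not all of the attributes, so the left side is not a superkey — BCNF is violated.
Since {E} ⊆ prime attributes and every other non-superkey FD also has a prime right side, the schema is in 3NF.

3NF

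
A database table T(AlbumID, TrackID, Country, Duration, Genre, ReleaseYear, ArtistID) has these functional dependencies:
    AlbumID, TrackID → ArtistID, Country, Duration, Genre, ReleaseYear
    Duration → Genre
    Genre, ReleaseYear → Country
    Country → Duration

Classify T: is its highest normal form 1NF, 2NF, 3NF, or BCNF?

2NF

Candidate key: {AlbumID, TrackID}. Prime attributes: {AlbumID, TrackID}.
Duration → Genre: {Duration}⁺ = {Duration, Genre}, which is not all of the attributes, so the left side is not a superkey — BCNF is violated.
Duration → Genre determines the non-prime attribute {Genre} from a non-superkey — 3NF is violated.
No non-prime attribute depends on a proper subset of any candidate key, so 2NF holds.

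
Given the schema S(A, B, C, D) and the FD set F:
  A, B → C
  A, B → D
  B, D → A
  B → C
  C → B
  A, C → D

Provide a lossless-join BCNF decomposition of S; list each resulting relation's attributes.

{A, B, D}; {B, C}

Candidate keys of the original relation: {A, B}, {A, C}, {B, D}, {C, D}.
In {A, B, C, D}, {B} is not a superkey ({B}⁺ restricted to this set is {B, C}), so split on B → C into {B, C} and {A, B, D}.
{B, C} has no BCNF violation.
{A, B, D} has no BCNF violation.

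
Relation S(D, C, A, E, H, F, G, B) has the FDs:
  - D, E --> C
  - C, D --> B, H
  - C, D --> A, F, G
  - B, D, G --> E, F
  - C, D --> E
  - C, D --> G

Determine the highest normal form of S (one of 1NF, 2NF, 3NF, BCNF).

BCNF

Candidate keys: {B, D, G}, {C, D}, {D, E}. Prime attributes: {B, C, D, E, G}.
Every FD has a superkey on the left, so the relation is in BCNF.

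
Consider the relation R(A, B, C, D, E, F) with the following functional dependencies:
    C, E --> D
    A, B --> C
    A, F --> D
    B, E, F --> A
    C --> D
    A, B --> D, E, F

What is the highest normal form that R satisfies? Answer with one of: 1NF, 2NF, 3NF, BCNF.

Candidate keys: {A, B}, {B, E, F}. Prime attributes: {A, B, E, F}.
C, E --> D breaks BCNF: {C, E}⁺ = {C, D, E}, so {C, E} is not a superkey.
C, E --> D has non-prime {D} on the right and a non-superkey on the left, so 3NF fails.
Checking every proper subset of each key, none determines a non-prime attribute — 2NF is satisfied.

2NF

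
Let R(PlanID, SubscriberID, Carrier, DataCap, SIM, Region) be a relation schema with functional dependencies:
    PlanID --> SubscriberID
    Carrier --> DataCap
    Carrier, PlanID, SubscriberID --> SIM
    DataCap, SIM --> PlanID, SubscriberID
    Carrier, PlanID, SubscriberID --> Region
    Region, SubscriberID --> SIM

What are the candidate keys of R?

Attributes never on any right-hand side: {Carrier} — every candidate key must contain it.
{Carrier, PlanID} is a candidate key since {Carrier, PlanID}⁺ = {Carrier, DataCap, PlanID, Region, SIM, SubscriberID} covers every attribute.
{Carrier, SIM} is a candidate key since {Carrier, SIM}⁺ = {Carrier, DataCap, PlanID, Region, SIM, SubscriberID} covers every attribute.
{Carrier, Region, SubscriberID} is a candidate key since {Carrier, Region, SubscriberID}⁺ = {Carrier, DataCap, PlanID, Region, SIM, SubscriberID} covers every attribute.
No proper subset of any of these is a key, and no other minimal superkey exists.

{Carrier, PlanID}, {Carrier, Region, SubscriberID}, {Carrier, SIM}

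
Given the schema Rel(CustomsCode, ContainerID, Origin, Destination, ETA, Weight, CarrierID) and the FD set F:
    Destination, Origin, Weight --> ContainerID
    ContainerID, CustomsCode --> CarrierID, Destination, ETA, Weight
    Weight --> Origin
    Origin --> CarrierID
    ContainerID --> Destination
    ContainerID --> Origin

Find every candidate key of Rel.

{ContainerID, CustomsCode}, {CustomsCode, Destination, Weight}

{CustomsCode} never appears on the right of any FD, so every key must include it.
{ContainerID, CustomsCode} is a candidate key since {ContainerID, CustomsCode}⁺ = {CarrierID, ContainerID, CustomsCode, Destination, ETA, Origin, Weight} covers every attribute.
{CustomsCode, Destination, Weight} is a candidate key since {CustomsCode, Destination, Weight}⁺ = {CarrierID, ContainerID, CustomsCode, Destination, ETA, Origin, Weight} covers every attribute.
Any other superkey properly contains one of these, so there are no further candidate keys.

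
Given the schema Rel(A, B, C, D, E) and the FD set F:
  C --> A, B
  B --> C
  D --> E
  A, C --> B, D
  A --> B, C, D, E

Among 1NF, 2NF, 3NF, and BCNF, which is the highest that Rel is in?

Candidate keys: {A}, {B}, {C}. Prime attributes: {A, B, C}.
For D --> E we have {D}⁺ = {D, E}; {D} is not a superkey, so BCNF fails.
D --> E determines the non-prime attribute {E} from a non-superkey — 3NF is violated.
All keys have size 1, which rules out partial dependencies — 2NF is satisfied.

2NF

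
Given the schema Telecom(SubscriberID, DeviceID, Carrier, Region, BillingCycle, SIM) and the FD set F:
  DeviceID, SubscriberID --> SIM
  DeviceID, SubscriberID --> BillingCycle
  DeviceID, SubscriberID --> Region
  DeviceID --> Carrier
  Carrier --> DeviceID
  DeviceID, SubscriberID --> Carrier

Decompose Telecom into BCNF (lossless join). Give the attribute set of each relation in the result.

Candidate keys of the original relation: {Carrier, SubscriberID}, {DeviceID, SubscriberID}.
Within {BillingCycle, Carrier, DeviceID, Region, SIM, SubscriberID}: {DeviceID}⁺ ∩ {BillingCycle, Carrier, DeviceID, Region, SIM, SubscriberID} = {Carrier, DeviceID}, not the whole set, so DeviceID --> Carrier violates BCNF; decompose into {Carrier, DeviceID} and {BillingCycle, DeviceID, Region, SIM, SubscriberID}.
{Carrier, DeviceID} has no BCNF violation.
{BillingCycle, DeviceID, Region, SIM, SubscriberID} has no BCNF violation.

{BillingCycle, DeviceID, Region, SIM, SubscriberID}; {Carrier, DeviceID}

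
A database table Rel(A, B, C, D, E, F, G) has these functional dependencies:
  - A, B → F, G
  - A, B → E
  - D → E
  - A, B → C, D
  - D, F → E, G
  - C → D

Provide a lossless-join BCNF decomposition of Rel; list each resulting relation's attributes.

Candidate key of the original relation: {A, B}.
{A, B, C, D, E, F, G}: {D} determines {D, E} here but is not a superkey — split on D → E, giving {D, E} and {A, B, C, D, F, G}.
{D, E} is in BCNF.
{A, B, C, D, F, G}: {D, F} determines {D, F, G} here but is not a superkey — split on D, F → G, giving {D, F, G} and {A, B, C, D, F}.
{D, F, G} is in BCNF.
{A, B, C, D, F}: {C} determines {C, D} here but is not a superkey — split on C → D, giving {C, D} and {A, B, C, F}.
{C, D} is in BCNF.
{A, B, C, F} is in BCNF.

{A, B, C, F}; {C, D}; {D, E}; {D, F, G}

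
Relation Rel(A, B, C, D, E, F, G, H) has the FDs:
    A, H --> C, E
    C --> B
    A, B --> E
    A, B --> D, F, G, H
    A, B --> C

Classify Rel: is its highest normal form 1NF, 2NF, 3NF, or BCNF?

3NF

Candidate keys: {A, B}, {A, C}, {A, H}. Prime attributes: {A, B, C, H}.
For C --> B we have {C}⁺ = {B, C}; {C} is not a superkey, so BCNF fails.
But every attribute on its right side ({B}) is prime, and the same holds for every other non-superkey FD, so 3NF still holds.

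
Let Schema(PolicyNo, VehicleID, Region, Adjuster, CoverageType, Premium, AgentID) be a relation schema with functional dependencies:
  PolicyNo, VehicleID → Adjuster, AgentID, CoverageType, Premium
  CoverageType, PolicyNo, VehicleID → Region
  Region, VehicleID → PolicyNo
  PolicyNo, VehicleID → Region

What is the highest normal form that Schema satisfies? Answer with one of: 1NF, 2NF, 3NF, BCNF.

Candidate keys: {PolicyNo, VehicleID}, {Region, VehicleID}. Prime attributes: {PolicyNo, Region, VehicleID}.
Every FD has a superkey on the left, so the relation is in BCNF.

BCNF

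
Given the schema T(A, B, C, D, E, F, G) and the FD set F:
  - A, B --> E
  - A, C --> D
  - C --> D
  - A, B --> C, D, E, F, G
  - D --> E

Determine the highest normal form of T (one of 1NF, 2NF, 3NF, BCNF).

Candidate key: {A, B}. Prime attributes: {A, B}.
A, C --> D: {A, C}⁺ = {A, C, D, E}, which is not all of the attributes, so the left side is not a superkey — BCNF is violated.
Because {D} is non-prime and the left side of A, C --> D is not a superkey, the relation is not in 3NF.
No proper subset of a key has a non-prime attribute in its closure, so there is no partial dependency; 2NF holds.

2NF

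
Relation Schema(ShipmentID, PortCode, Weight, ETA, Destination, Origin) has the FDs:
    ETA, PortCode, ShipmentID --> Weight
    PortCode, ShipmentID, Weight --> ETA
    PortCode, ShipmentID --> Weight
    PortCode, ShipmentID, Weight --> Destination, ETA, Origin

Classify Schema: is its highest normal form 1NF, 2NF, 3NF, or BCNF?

Candidate key: {PortCode, ShipmentID}. Prime attributes: {PortCode, ShipmentID}.
Every FD has a superkey on the left, so the relation is in BCNF.

BCNF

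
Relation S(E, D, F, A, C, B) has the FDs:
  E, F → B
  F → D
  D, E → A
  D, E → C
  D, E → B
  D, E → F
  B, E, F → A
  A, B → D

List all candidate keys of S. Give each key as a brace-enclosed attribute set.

{A, B, E}, {D, E}, {E, F}

{E} never appears on the right of any FD, so every key must include it.
Closure of {D, E} is {A, B, C, D, E, F}, the whole schema; {D, E} is a candidate key.
Closure of {E, F} is {A, B, C, D, E, F}, the whole schema; {E, F} is a candidate key.
Closure of {A, B, E} is {A, B, C, D, E, F}, the whole schema; {A, B, E} is a candidate key.
No proper subset of any of these is a key, and no other minimal superkey exists.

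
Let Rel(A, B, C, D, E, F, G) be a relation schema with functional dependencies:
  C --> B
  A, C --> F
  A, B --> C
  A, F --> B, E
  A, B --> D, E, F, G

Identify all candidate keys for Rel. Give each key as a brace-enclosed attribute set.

{A, B}, {A, C}, {A, F}

No FD produces {A}, so it must be in every candidate key.
Closure of {A, B} is {A, B, C, D, E, F, G}, the whole schema; {A, B} is a candidate key.
Closure of {A, C} is {A, B, C, D, E, F, G}, the whole schema; {A, C} is a candidate key.
Closure of {A, F} is {A, B, C, D, E, F, G}, the whole schema; {A, F} is a candidate key.
Any other superkey properly contains one of these, so there are no further candidate keys.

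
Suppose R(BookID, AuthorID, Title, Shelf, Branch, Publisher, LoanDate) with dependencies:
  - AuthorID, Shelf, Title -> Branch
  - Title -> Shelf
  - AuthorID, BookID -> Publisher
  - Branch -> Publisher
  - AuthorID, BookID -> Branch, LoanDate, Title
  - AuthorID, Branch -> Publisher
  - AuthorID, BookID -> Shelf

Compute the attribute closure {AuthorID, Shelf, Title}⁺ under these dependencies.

Start with {AuthorID, Shelf, Title}.
AuthorID, Shelf, Title -> Branch applies; add {Branch} → now {AuthorID, Branch, Shelf, Title}.
Branch -> Publisher applies; add {Publisher} → now {AuthorID, Branch, Publisher, Shelf, Title}.
No further FD applies.

{AuthorID, Branch, Publisher, Shelf, Title}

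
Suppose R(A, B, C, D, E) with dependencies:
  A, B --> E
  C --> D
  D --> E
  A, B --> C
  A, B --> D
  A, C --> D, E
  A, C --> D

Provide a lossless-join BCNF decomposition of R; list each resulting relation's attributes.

{A, B, C}; {C, D}; {D, E}

Candidate key of the original relation: {A, B}.
{A, B, C, D, E}: {C} determines {C, D, E} here but is not a superkey — split on C --> D, E, giving {C, D, E} and {A, B, C}.
{C, D, E}: {D} determines {D, E} here but is not a superkey — split on D --> E, giving {D, E} and {C, D}.
{D, E}: every determinant is a superkey — BCNF.
{C, D}: every determinant is a superkey — BCNF.
{A, B, C}: every determinant is a superkey — BCNF.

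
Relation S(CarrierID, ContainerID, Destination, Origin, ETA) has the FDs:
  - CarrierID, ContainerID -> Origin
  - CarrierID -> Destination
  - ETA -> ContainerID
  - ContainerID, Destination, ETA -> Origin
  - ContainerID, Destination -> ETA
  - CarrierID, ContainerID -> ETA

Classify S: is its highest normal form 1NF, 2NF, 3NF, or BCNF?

Candidate keys: {CarrierID, ContainerID}, {CarrierID, ETA}. Prime attributes: {CarrierID, ContainerID, ETA}.
CarrierID -> Destination breaks BCNF: {CarrierID}⁺ = {CarrierID, Destination}, so {CarrierID} is not a superkey.
CarrierID -> Destination determines the non-prime attribute {Destination} from a non-superkey — 3NF is violated.
{CarrierID} is a proper subset of the key {CarrierID, ContainerID}, and {CarrierID}⁺ contains the non-prime attribute {Destination} — a partial dependency, so 2NF is violated.

1NF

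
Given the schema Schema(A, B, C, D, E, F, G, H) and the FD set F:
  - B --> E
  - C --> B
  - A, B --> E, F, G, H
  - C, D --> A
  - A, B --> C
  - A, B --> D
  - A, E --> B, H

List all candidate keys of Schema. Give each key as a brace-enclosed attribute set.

Closure of {A, B} is {A, B, C, D, E, F, G, H}, the whole schema; {A, B} is a candidate key.
Closure of {A, C} is {A, B, C, D, E, F, G, H}, the whole schema; {A, C} is a candidate key.
Closure of {A, E} is {A, B, C, D, E, F, G, H}, the whole schema; {A, E} is a candidate key.
Closure of {C, D} is {A, B, C, D, E, F, G, H}, the whole schema; {C, D} is a candidate key.
No proper subset of any of these is a key, and no other minimal superkey exists.

{A, B}, {A, C}, {A, E}, {C, D}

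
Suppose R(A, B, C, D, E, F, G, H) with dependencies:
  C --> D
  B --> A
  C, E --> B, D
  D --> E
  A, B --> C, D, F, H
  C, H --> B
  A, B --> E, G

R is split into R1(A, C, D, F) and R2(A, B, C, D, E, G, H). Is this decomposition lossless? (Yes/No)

R1 ∩ R2 = {A, C, D}; its closure under F is {A, B, C, D, E, F, G, H}.
This includes all of R1, so the common attributes are a superkey of R1 — the join is lossless.

Yes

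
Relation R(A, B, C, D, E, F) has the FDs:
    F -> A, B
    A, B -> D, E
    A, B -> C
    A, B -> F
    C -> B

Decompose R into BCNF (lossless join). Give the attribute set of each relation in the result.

Candidate keys of the original relation: {A, B}, {A, C}, {F}.
{A, B, C, D, E, F}: {C} determines {B, C} here but is not a superkey — split on C -> B, giving {B, C} and {A, C, D, E, F}.
{B, C} is in BCNF.
{A, C, D, E, F} is in BCNF.

{A, C, D, E, F}; {B, C}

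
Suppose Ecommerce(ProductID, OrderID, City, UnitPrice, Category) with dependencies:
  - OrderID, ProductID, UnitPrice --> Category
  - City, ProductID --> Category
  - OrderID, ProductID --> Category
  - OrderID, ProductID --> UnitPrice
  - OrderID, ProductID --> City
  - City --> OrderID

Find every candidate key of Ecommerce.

{City, ProductID}, {OrderID, ProductID}

Attributes never on any right-hand side: {ProductID} — every candidate key must contain it.
{City, ProductID}⁺ = {Category, City, OrderID, ProductID, UnitPrice}, which is every attribute, so {City, ProductID} is a candidate key.
{OrderID, ProductID}⁺ = {Category, City, OrderID, ProductID, UnitPrice}, which is every attribute, so {OrderID, ProductID} is a candidate key.
No proper subset of any of these is a key, and no other minimal superkey exists.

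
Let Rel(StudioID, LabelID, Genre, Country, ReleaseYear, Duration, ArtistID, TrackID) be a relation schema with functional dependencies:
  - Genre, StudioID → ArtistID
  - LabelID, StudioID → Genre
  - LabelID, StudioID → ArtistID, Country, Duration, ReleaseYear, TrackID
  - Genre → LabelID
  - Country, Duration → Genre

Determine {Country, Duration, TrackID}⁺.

Start with {Country, Duration, TrackID}.
Country, Duration → Genre applies; add {Genre} → now {Country, Duration, Genre, TrackID}.
Genre → LabelID applies; add {LabelID} → now {Country, Duration, Genre, LabelID, TrackID}.
No further FD applies.

{Country, Duration, Genre, LabelID, TrackID}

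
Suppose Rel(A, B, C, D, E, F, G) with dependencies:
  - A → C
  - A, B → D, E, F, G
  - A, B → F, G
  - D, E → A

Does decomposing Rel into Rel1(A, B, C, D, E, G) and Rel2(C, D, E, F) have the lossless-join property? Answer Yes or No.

The shared attributes are {C, D, E} and {C, D, E}⁺ = {A, C, D, E}.
Neither Rel1 nor Rel2 is contained in that closure, so the decomposition is lossy.

No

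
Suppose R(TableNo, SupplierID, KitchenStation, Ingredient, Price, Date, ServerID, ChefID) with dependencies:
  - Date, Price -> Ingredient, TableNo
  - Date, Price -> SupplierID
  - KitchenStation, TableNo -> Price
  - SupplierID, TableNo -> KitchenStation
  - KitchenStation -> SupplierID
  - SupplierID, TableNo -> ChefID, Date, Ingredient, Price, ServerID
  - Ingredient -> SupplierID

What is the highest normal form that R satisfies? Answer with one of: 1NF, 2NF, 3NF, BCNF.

Candidate keys: {Date, Price}, {Ingredient, TableNo}, {KitchenStation, TableNo}, {SupplierID, TableNo}. Prime attributes: {Date, Ingredient, KitchenStation, Price, SupplierID, TableNo}.
For KitchenStation -> SupplierID we have {KitchenStation}⁺ = {KitchenStation, SupplierID}; {KitchenStation} is not a superkey, so BCNF fails.
But every attribute on its right side ({SupplierID}) is prime, and the same holds for every other non-superkey FD, so 3NF still holds.

3NF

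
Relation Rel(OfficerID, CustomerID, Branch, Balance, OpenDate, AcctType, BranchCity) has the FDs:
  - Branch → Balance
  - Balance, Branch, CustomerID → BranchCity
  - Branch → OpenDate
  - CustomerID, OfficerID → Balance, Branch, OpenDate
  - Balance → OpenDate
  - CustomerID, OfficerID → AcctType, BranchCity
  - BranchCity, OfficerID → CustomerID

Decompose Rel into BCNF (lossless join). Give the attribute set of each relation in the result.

{AcctType, Branch, CustomerID, OfficerID}; {Balance, Branch}; {Balance, OpenDate}; {Branch, BranchCity, CustomerID}

Candidate keys of the original relation: {BranchCity, OfficerID}, {CustomerID, OfficerID}.
Within {AcctType, Balance, Branch, BranchCity, CustomerID, OfficerID, OpenDate}: {Branch}⁺ ∩ {AcctType, Balance, Branch, BranchCity, CustomerID, OfficerID, OpenDate} = {Balance, Branch, OpenDate}, not the whole set, so Branch → Balance, OpenDate violates BCNF; decompose into {Balance, Branch, OpenDate} and {AcctType, Branch, BranchCity, CustomerID, OfficerID}.
Within {Balance, Branch, OpenDate}: {Balance}⁺ ∩ {Balance, Branch, OpenDate} = {Balance, OpenDate}, not the whole set, so Balance → OpenDate violates BCNF; decompose into {Balance, OpenDate} and {Balance, Branch}.
{Balance, OpenDate} is in BCNF.
{Balance, Branch} is in BCNF.
Within {AcctType, Branch, BranchCity, CustomerID, OfficerID}: {Branch, CustomerID}⁺ ∩ {AcctType, Branch, BranchCity, CustomerID, OfficerID} = {Branch, BranchCity, CustomerID}, not the whole set, so Branch, CustomerID → BranchCity violates BCNF; decompose into {Branch, BranchCity, CustomerID} and {AcctType, Branch, CustomerID, OfficerID}.
{Branch, BranchCity, CustomerID} is in BCNF.
{AcctType, Branch, CustomerID, OfficerID} is in BCNF.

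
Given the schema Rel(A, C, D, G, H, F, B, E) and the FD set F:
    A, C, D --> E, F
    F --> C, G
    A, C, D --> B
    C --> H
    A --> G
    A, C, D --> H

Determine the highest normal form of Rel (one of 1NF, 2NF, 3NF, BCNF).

Candidate keys: {A, C, D}, {A, D, F}. Prime attributes: {A, C, D, F}.
F --> C, G breaks BCNF: {F}⁺ = {C, F, G, H}, so {F} is not a superkey.
F --> C, G determines the non-prime attribute {G} from a non-superkey — 3NF is violated.
The proper key subset {A} of {A, C, D} determines non-prime {G}, so the relation is not even in 2NF.

1NF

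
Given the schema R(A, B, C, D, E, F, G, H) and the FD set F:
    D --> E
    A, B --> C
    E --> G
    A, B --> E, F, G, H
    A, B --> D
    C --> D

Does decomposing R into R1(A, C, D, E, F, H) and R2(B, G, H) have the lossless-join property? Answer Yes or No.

Common attributes: {H}; their closure is {H}.
The closure covers neither R1 nor R2 entirely; the join is not lossless.

No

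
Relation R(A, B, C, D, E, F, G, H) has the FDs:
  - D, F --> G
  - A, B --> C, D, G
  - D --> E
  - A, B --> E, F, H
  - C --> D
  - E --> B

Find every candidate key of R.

{A, B}, {A, C}, {A, D}, {A, E}

Attributes never on any right-hand side: {A} — every candidate key must contain it.
Closure of {A, B} is {A, B, C, D, E, F, G, H}, the whole schema; {A, B} is a candidate key.
Closure of {A, C} is {A, B, C, D, E, F, G, H}, the whole schema; {A, C} is a candidate key.
Closure of {A, D} is {A, B, C, D, E, F, G, H}, the whole schema; {A, D} is a candidate key.
Closure of {A, E} is {A, B, C, D, E, F, G, H}, the whole schema; {A, E} is a candidate key.
No proper subset of any of these is a key, and no other minimal superkey exists.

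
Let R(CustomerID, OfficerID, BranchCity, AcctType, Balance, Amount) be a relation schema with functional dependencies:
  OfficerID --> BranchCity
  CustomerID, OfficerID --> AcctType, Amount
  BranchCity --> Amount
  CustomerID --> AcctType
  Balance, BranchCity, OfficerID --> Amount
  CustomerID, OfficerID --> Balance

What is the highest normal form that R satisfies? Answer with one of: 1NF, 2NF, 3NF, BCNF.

Candidate key: {CustomerID, OfficerID}. Prime attributes: {CustomerID, OfficerID}.
For OfficerID --> BranchCity we have {OfficerID}⁺ = {Amount, BranchCity, OfficerID}; {OfficerID} is not a superkey, so BCNF fails.
OfficerID --> BranchCity determines the non-prime attribute {BranchCity} from a non-superkey — 3NF is violated.
The proper key subset {CustomerID} of {CustomerID, OfficerID} determines non-prime {AcctType}, so the relation is not even in 2NF.

1NF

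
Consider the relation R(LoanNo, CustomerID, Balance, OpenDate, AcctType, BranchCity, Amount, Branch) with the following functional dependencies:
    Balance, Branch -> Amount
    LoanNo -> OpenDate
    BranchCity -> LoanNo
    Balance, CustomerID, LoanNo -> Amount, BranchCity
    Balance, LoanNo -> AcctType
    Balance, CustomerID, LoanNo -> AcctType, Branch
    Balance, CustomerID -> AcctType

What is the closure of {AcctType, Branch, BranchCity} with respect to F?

Start with {AcctType, Branch, BranchCity}.
BranchCity -> LoanNo applies; add {LoanNo} → now {AcctType, Branch, BranchCity, LoanNo}.
LoanNo -> OpenDate applies; add {OpenDate} → now {AcctType, Branch, BranchCity, LoanNo, OpenDate}.
No further FD applies.

{AcctType, Branch, BranchCity, LoanNo, OpenDate}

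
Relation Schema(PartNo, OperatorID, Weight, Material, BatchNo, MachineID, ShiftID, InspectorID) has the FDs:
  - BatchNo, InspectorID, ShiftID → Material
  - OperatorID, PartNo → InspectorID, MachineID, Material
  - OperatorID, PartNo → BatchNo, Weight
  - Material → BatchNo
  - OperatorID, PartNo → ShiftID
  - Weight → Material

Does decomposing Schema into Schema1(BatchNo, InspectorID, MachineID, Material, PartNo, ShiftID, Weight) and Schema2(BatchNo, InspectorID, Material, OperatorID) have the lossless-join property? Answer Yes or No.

Common attributes: {BatchNo, InspectorID, Material}; their closure is {BatchNo, InspectorID, Material}.
Neither Schema1 nor Schema2 is contained in that closure, so the decomposition is lossy.

No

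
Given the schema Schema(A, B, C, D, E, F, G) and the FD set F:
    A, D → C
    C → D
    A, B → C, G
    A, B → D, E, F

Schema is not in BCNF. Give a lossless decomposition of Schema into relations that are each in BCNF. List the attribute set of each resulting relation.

{A, B, D, E, F, G}; {A, C}; {C, D}

Candidate key of the original relation: {A, B}.
Within {A, B, C, D, E, F, G}: {A, D}⁺ ∩ {A, B, C, D, E, F, G} = {A, C, D}, not the whole set, so A, D → C violates BCNF; decompose into {A, C, D} and {A, B, D, E, F, G}.
Within {A, C, D}: {C}⁺ ∩ {A, C, D} = {C, D}, not the whole set, so C → D violates BCNF; decompose into {C, D} and {A, C}.
{C, D} is in BCNF.
{A, C} is in BCNF.
{A, B, D, E, F, G} is in BCNF.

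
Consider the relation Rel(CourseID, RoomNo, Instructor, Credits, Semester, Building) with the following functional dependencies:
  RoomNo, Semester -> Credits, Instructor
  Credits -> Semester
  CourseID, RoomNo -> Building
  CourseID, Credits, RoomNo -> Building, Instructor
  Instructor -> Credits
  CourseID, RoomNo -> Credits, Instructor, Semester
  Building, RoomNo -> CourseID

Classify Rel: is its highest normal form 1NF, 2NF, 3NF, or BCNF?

Candidate keys: {Building, RoomNo}, {CourseID, RoomNo}. Prime attributes: {Building, CourseID, RoomNo}.
RoomNo, Semester -> Credits, Instructor breaks BCNF: {RoomNo, Semester}⁺ = {Credits, Instructor, RoomNo, Semester}, so {RoomNo, Semester} is not a superkey.
RoomNo, Semester -> Credits, Instructor has non-prime {Credits, Instructor} on the right and a non-superkey on the left, so 3NF fails.
No proper subset of a key has a non-prime attribute in its closure, so there is no partial dependency; 2NF holds.

2NF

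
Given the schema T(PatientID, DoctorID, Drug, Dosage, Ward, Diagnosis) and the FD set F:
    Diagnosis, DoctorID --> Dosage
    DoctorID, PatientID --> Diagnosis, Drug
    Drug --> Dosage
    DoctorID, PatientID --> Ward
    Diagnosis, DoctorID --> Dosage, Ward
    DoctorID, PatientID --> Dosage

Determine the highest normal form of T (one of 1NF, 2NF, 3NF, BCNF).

Candidate key: {DoctorID, PatientID}. Prime attributes: {DoctorID, PatientID}.
Diagnosis, DoctorID --> Dosage breaks BCNF: {Diagnosis, DoctorID}⁺ = {Diagnosis, DoctorID, Dosage, Ward}, so {Diagnosis, DoctorID} is not a superkey.
Diagnosis, DoctorID --> Dosage has non-prime {Dosage} on the right and a non-superkey on the left, so 3NF fails.
Checking every proper subset of each key, none determines a non-prime attribute — 2NF is satisfied.

2NF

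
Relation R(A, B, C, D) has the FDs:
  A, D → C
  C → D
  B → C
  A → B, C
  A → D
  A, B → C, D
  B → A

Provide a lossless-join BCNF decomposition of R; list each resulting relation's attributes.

Candidate keys of the original relation: {A}, {B}.
{A, B, C, D}: {C} determines {C, D} here but is not a superkey — split on C → D, giving {C, D} and {A, B, C}.
{C, D}: every determinant is a superkey — BCNF.
{A, B, C}: every determinant is a superkey — BCNF.

{A, B, C}; {C, D}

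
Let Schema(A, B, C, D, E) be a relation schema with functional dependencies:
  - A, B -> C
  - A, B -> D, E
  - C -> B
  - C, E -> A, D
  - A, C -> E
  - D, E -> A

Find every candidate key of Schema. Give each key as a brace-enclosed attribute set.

{A, B} is a candidate key since {A, B}⁺ = {A, B, C, D, E} covers every attribute.
{A, C} is a candidate key since {A, C}⁺ = {A, B, C, D, E} covers every attribute.
{C, E} is a candidate key since {C, E}⁺ = {A, B, C, D, E} covers every attribute.
{B, D, E} is a candidate key since {B, D, E}⁺ = {A, B, C, D, E} covers every attribute.
Any other superkey properly contains one of these, so there are no further candidate keys.

{A, B}, {A, C}, {B, D, E}, {C, E}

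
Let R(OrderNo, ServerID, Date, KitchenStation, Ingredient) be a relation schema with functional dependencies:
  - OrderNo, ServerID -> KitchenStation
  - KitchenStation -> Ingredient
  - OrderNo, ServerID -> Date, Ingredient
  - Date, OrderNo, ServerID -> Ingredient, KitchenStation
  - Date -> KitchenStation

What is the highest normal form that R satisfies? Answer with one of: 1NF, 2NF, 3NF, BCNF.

2NF

Candidate key: {OrderNo, ServerID}. Prime attributes: {OrderNo, ServerID}.
KitchenStation -> Ingredient breaks BCNF: {KitchenStation}⁺ = {Ingredient, KitchenStation}, so {KitchenStation} is not a superkey.
KitchenStation -> Ingredient has non-prime {Ingredient} on the right and a non-superkey on the left, so 3NF fails.
No proper subset of a key has a non-prime attribute in its closure, so there is no partial dependency; 2NF holds.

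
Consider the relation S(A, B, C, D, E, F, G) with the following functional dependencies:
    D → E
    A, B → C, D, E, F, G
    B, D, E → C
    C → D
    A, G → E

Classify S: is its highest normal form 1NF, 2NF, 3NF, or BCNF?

Candidate key: {A, B}. Prime attributes: {A, B}.
D → E: {D}⁺ = {D, E}, which is not all of the attributes, so the left side is not a superkey — BCNF is violated.
D → E determines the non-prime attribute {E} from a non-superkey — 3NF is violated.
Checking every proper subset of each key, none determines a non-prime attribute — 2NF is satisfied.

2NF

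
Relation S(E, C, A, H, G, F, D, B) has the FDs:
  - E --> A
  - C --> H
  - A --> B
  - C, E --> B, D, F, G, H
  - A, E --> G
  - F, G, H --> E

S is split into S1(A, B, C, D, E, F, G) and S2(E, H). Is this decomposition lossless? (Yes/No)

No

Common attributes: {E}; their closure is {A, B, E, G}.
S1 ⊄ {A, B, E, G} and S2 ⊄ {A, B, E, G}, so the split is lossy.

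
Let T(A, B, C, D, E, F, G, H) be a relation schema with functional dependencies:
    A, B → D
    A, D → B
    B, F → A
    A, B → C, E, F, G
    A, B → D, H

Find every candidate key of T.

{A, B}, {A, D}, {B, F}

{A, B} is a candidate key since {A, B}⁺ = {A, B, C, D, E, F, G, H} covers every attribute.
{A, D} is a candidate key since {A, D}⁺ = {A, B, C, D, E, F, G, H} covers every attribute.
{B, F} is a candidate key since {B, F}⁺ = {A, B, C, D, E, F, G, H} covers every attribute.
These are minimal and exhaustive — every other superkey contains one of them.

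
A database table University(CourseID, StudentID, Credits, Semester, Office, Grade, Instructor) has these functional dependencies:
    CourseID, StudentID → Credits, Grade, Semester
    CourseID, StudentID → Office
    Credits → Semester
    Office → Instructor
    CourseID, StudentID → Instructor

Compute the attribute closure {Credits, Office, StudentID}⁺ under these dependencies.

{Credits, Instructor, Office, Semester, StudentID}

Start with {Credits, Office, StudentID}.
Credits → Semester applies; add {Semester} → now {Credits, Office, Semester, StudentID}.
Office → Instructor applies; add {Instructor} → now {Credits, Instructor, Office, Semester, StudentID}.
No further FD applies.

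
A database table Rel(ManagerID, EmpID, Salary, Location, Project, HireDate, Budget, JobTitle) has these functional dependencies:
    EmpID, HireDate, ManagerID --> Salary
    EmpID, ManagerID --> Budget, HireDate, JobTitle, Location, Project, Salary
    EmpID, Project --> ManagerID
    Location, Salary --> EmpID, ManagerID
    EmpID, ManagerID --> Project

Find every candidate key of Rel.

{EmpID, ManagerID} is a candidate key since {EmpID, ManagerID}⁺ = {Budget, EmpID, HireDate, JobTitle, Location, ManagerID, Project, Salary} covers every attribute.
{EmpID, Project} is a candidate key since {EmpID, Project}⁺ = {Budget, EmpID, HireDate, JobTitle, Location, ManagerID, Project, Salary} covers every attribute.
{Location, Salary} is a candidate key since {Location, Salary}⁺ = {Budget, EmpID, HireDate, JobTitle, Location, ManagerID, Project, Salary} covers every attribute.
These are minimal and exhaustive — every other superkey contains one of them.

{EmpID, ManagerID}, {EmpID, Project}, {Location, Salary}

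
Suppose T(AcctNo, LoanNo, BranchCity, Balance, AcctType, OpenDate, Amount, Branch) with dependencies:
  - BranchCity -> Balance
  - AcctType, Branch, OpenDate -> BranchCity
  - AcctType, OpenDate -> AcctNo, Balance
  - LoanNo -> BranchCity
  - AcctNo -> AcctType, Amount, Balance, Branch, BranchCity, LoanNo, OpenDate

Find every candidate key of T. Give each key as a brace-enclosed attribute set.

{AcctNo}, {AcctType, OpenDate}

Closure of {AcctNo} is {AcctNo, AcctType, Amount, Balance, Branch, BranchCity, LoanNo, OpenDate}, the whole schema; {AcctNo} is a candidate key.
Closure of {AcctType, OpenDate} is {AcctNo, AcctType, Amount, Balance, Branch, BranchCity, LoanNo, OpenDate}, the whole schema; {AcctType, OpenDate} is a candidate key.
These are minimal and exhaustive — every other superkey contains one of them.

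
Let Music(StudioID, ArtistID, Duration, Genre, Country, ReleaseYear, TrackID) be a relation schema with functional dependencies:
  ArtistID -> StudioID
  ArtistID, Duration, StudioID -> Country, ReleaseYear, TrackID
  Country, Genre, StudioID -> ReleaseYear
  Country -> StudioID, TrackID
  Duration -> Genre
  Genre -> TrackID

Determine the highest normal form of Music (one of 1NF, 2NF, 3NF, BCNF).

1NF

Candidate key: {ArtistID, Duration}. Prime attributes: {ArtistID, Duration}.
ArtistID -> StudioID: {ArtistID}⁺ = {ArtistID, StudioID}, which is not all of the attributes, so the left side is not a superkey — BCNF is violated.
Because {StudioID} is non-prime and the left side of ArtistID -> StudioID is not a superkey, the relation is not in 3NF.
The proper key subset {ArtistID} of {ArtistID, Duration} determines non-prime {StudioID}, so the relation is not even in 2NF.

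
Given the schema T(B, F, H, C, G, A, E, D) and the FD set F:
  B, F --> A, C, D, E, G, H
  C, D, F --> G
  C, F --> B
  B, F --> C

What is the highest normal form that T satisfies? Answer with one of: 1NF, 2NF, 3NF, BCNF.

Candidate keys: {B, F}, {C, F}. Prime attributes: {B, C, F}.
The left-hand side of every FD is a superkey, so BCNF is satisfied.

BCNF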